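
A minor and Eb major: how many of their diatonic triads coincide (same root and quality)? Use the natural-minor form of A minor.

Diatonic triads of A minor (natural minor): Am (i), Bdim (ii°), C (III), Dm (iv), Em (v), F (VI), G (VII).
Diatonic triads of Eb major: Eb (I), Fm (ii), Gm (iii), Ab (IV), Bb (V), Cm (vi), Ddim (vii°).
No triad has the same root and quality in both keys.

0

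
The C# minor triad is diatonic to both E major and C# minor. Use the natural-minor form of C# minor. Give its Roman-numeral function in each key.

vi in E major; i in C# minor

The scale of E major is E F# G# A B C# D#; C# is degree 6, and the triad built there (C#-E-G#) is minor, so it is vi.
The scale of C# minor (natural minor) is C# D# E F# G# A B; C# is degree 1, and the triad built there (C#-E-G#) is minor, so it is i.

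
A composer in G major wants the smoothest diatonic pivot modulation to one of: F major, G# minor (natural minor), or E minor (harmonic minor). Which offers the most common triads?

E minor

Triads of G major: G major (I), A minor (ii), B minor (iii), C major (IV), D major (V), E minor (vi), F# diminished (vii°).
F major shares 2: Am, C.
G# minor (natural minor) shares 0: none.
E minor (harmonic minor) shares 4: Am, C, Em, F#dim.
The most common triads (4) are shared with E minor.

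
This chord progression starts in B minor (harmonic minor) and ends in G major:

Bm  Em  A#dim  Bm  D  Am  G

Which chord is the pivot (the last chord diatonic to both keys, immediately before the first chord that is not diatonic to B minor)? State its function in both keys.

Chords diatonic to B minor: Bm, C#dim, Daug, Em, F#, G, A#dim.
Reading the progression, the first chord not in that set is D, so the modulation leaves B minor there.
The chord immediately before D is Bm, which is diatonic to both keys: i in B minor and iii in G major.

Bm — i in B minor, iii in G major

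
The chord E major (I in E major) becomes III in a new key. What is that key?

The numeral III denotes a major triad on scale degree 3. With E on degree 3, the tonic of the new key is C#.
Degree 3 carries a major triad in natural-minor keys, so the destination is C# minor.
Check: the diatonic triads of C# minor (natural minor) are C#m (i), D#dim (ii°), E (III), F#m (iv), G#m (v), A (VI), B (VII) — E major is indeed III.

C# minor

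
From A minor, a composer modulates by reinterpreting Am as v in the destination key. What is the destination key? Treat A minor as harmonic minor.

The numeral v denotes a minor triad on scale degree 5. With A on degree 5, the tonic of the new key is D.
Degree 5 carries a minor triad in natural-minor keys, so the destination is D minor.
Check: the diatonic triads of D minor (natural minor) are Dm (i), Edim (ii°), F (III), Gm (iv), Am (v), B♭ (VI), C (VII) — Am is indeed v.

D minor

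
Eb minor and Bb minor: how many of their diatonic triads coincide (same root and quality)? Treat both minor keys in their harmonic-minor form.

1

Diatonic triads of Eb minor (harmonic minor): Ebm (i), Fdim (ii°), Gbaug (III+), Abm (iv), Bb (V), Cb (VI), Ddim (vii°).
Diatonic triads of Bb minor (harmonic minor): Bbm (i), Cdim (ii°), Dbaug (III+), Ebm (iv), F (V), Gb (VI), Adim (vii°).
Matching root and quality in both lists: Ebm.
That gives 1 common triad.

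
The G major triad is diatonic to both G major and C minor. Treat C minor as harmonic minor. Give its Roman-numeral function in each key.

The scale of G major is G A B C D E F#; G is degree 1, and the triad built there (G-B-D) is major, so it is I.
The scale of C minor (harmonic minor) is C D Eb F G Ab B; G is degree 5, and the triad built there (G-B-D) is major, so it is V.

I in G major; V in C minor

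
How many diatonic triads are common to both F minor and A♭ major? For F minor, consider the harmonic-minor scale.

Diatonic triads of F minor (harmonic minor): F minor (i), G diminished (ii°), A♭ augmented (III+), B♭ minor (iv), C major (V), D♭ major (VI), E diminished (vii°).
Diatonic triads of A♭ major: A♭ major (I), B♭ minor (ii), C minor (iii), D♭ major (IV), E♭ major (V), F minor (vi), G diminished (vii°).
Matching root and quality in both lists: F minor, G diminished, B♭ minor, D♭ major.
That gives 4 common triads.

4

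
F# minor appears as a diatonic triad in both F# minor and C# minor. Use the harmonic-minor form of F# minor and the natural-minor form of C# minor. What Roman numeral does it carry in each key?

The scale of F# minor (harmonic minor) is F# G# A B C# D E#; F# is degree 1, and the triad built there (F#-A-C#) is minor, so it is i.
The scale of C# minor (natural minor) is C# D# E F# G# A B; F# is degree 4, and the triad built there (F#-A-C#) is minor, so it is iv.

i in F# minor; iv in C# minor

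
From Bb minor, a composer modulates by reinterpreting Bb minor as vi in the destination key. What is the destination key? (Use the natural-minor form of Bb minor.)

The numeral vi denotes a minor triad on scale degree 6. With Bb on degree 6, the tonic of the new key is Db.
Degree 6 carries a minor triad in major keys, so the destination is Db major.
Check: the diatonic triads of Db major are Db (I), Ebm (ii), Fm (iii), Gb (IV), Ab (V), Bbm (vi), Cdim (vii°) — Bb minor is indeed vi.

Db major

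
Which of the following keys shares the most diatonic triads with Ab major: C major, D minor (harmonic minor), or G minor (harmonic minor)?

G minor

Triads of Ab major: Ab (I), Bbm (ii), Cm (iii), Db (IV), Eb (V), Fm (vi), Gdim (vii°).
C major shares 0: none.
D minor (harmonic minor) shares 0: none.
G minor (harmonic minor) shares 2: Cm, Eb.
The most common triads (2) are shared with G minor.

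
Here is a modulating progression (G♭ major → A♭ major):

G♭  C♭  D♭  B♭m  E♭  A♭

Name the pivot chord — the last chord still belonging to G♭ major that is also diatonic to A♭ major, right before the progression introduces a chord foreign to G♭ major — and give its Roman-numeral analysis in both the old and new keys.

Chords diatonic to G♭ major: G♭, A♭m, B♭m, C♭, D♭, E♭m, Fdim.
Reading the progression, the first chord not in that set is E♭, so the modulation leaves G♭ major there.
The chord immediately before E♭ is B♭m, which is diatonic to both keys: iii in G♭ major and ii in A♭ major.

B♭m — iii in G♭ major, ii in A♭ major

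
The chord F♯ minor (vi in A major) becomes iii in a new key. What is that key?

D major

The numeral iii denotes a minor triad on scale degree 3. With F♯ on degree 3, the tonic of the new key is D.
Degree 3 carries a minor triad in major keys, so the destination is D major.
Check: the diatonic triads of D major are D (I), Em (ii), F♯m (iii), G (IV), A (V), Bm (vi), C♯dim (vii°) — F♯ minor is indeed iii.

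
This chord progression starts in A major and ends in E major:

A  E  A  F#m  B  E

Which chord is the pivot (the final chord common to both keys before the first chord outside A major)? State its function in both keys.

Chords diatonic to A major: A, Bm, C#m, D, E, F#m, G#dim.
Reading the progression, the first chord not in that set is B, so the modulation leaves A major there.
The chord immediately before B is F#m, which is diatonic to both keys: vi in A major and ii in E major.

F#m — vi in A major, ii in E major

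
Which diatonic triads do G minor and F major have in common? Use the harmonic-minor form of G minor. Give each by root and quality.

Gm

Triads in G minor (harmonic minor): Gm (i), Adim (ii°), Bbaug (III+), Cm (iv), D (V), Eb (VI), F#dim (vii°).
Triads in F major: F (I), Gm (ii), Am (iii), Bb (IV), C (V), Dm (vi), Edim (vii°).
Shared triads with their functions: Gm (i in G minor, ii in F major).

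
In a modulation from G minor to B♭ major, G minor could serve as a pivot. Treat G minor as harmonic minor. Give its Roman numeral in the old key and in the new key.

The scale of G minor (harmonic minor) is G A B♭ C D E♭ F♯; G is degree 1, and the triad built there (G-B♭-D) is minor, so it is i.
The scale of B♭ major is B♭ C D E♭ F G A; G is degree 6, and the triad built there (G-B♭-D) is minor, so it is vi.

i in G minor; vi in B♭ major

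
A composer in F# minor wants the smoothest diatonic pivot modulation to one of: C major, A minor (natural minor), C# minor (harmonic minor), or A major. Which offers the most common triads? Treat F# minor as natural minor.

Triads of F# minor (natural minor): F#m (i), G#dim (ii°), A (III), Bm (iv), C#m (v), D (VI), E (VII).
C major shares 0: none.
A minor (natural minor) shares 0: none.
C# minor (harmonic minor) shares 3: F#m, A, C#m.
A major shares 7: F#m, G#dim, A, Bm, C#m, D, E.
The most common triads (7) are shared with A major.

A major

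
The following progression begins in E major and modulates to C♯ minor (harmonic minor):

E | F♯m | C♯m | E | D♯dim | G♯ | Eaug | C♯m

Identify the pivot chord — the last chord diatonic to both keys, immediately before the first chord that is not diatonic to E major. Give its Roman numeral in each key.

Chords diatonic to E major: E, F♯m, G♯m, A, B, C♯m, D♯dim.
Reading the progression, the first chord not in that set is G♯, so the modulation leaves E major there.
The chord immediately before G♯ is D♯dim, which is diatonic to both keys: vii° in E major and ii° in C♯ minor.

D♯dim — vii° in E major, ii° in C♯ minor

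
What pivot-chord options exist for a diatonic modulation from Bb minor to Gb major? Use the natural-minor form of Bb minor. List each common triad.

Bbm, Db, Ebm, Gb

Triads in Bb minor (natural minor): Bbm (i), Cdim (ii°), Db (III), Ebm (iv), Fm (v), Gb (VI), Ab (VII).
Triads in Gb major: Gb (I), Abm (ii), Bbm (iii), Cb (IV), Db (V), Ebm (vi), Fdim (vii°).
Shared triads with their functions: Bbm (i in Bb minor, iii in Gb major); Db (III in Bb minor, V in Gb major); Ebm (iv in Bb minor, vi in Gb major); Gb (VI in Bb minor, I in Gb major).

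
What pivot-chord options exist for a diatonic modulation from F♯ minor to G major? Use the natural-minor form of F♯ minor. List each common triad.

Bm, D

Triads in F♯ minor (natural minor): F♯ minor (i), G♯ diminished (ii°), A major (III), B minor (iv), C♯ minor (v), D major (VI), E major (VII).
Triads in G major: G major (I), A minor (ii), B minor (iii), C major (IV), D major (V), E minor (vi), F♯ diminished (vii°).
Shared triads with their functions: B minor (iv in F♯ minor, iii in G major); D major (VI in F♯ minor, V in G major).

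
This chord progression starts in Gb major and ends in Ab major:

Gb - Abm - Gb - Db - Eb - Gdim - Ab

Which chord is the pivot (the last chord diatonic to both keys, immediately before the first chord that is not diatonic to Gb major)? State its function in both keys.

Chords diatonic to Gb major: Gb, Abm, Bbm, Cb, Db, Ebm, Fdim.
Reading the progression, the first chord not in that set is Eb, so the modulation leaves Gb major there.
The chord immediately before Eb is Db, which is diatonic to both keys: V in Gb major and IV in Ab major.

Db — V in Gb major, IV in Ab major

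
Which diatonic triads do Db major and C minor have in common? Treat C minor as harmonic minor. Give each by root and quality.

Fm, Ab

Triads in Db major: Db major (I), Eb minor (ii), F minor (iii), Gb major (IV), Ab major (V), Bb minor (vi), C diminished (vii°).
Triads in C minor (harmonic minor): C minor (i), D diminished (ii°), Eb augmented (III+), F minor (iv), G major (V), Ab major (VI), B diminished (vii°).
Shared triads with their functions: F minor (iii in Db major, iv in C minor); Ab major (V in Db major, VI in C minor).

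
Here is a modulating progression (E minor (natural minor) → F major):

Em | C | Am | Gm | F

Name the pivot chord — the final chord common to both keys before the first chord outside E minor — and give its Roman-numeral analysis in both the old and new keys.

Am — iv in E minor, iii in F major

Chords diatonic to E minor: Em, F#dim, G, Am, Bm, C, D.
Reading the progression, the first chord not in that set is Gm, so the modulation leaves E minor there.
The chord immediately before Gm is Am, which is diatonic to both keys: iv in E minor and iii in F major.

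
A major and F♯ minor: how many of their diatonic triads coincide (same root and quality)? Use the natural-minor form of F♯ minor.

Diatonic triads of A major: A (I), Bm (ii), C♯m (iii), D (IV), E (V), F♯m (vi), G♯dim (vii°).
Diatonic triads of F♯ minor (natural minor): F♯m (i), G♯dim (ii°), A (III), Bm (iv), C♯m (v), D (VI), E (VII).
Matching root and quality in both lists: A, Bm, C♯m, D, E, F♯m, G♯dim.
That gives 7 common triads.

7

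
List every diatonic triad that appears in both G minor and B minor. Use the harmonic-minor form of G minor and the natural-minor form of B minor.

D

Triads in G minor (harmonic minor): Gm (i), Adim (ii°), Bbaug (III+), Cm (iv), D (V), Eb (VI), F#dim (vii°).
Triads in B minor (natural minor): Bm (i), C#dim (ii°), D (III), Em (iv), F#m (v), G (VI), A (VII).
Shared triads with their functions: D (V in G minor, III in B minor).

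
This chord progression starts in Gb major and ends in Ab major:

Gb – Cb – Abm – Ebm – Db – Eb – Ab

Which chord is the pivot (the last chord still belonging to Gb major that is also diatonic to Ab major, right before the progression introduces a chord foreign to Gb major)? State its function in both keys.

Db — V in Gb major, IV in Ab major

Chords diatonic to Gb major: Gb, Abm, Bbm, Cb, Db, Ebm, Fdim.
Reading the progression, the first chord not in that set is Eb, so the modulation leaves Gb major there.
The chord immediately before Eb is Db, which is diatonic to both keys: V in Gb major and IV in Ab major.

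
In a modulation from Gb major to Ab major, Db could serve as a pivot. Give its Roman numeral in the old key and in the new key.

The scale of Gb major is Gb Ab Bb Cb Db Eb F; Db is degree 5, and the triad built there (Db-F-Ab) is major, so it is V.
The scale of Ab major is Ab Bb C Db Eb F G; Db is degree 4, and the triad built there (Db-F-Ab) is major, so it is IV.

V in Gb major; IV in Ab major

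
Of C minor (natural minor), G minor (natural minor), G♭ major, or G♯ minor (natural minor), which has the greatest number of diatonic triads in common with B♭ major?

G minor

Triads of B♭ major: B♭ major (I), C minor (ii), D minor (iii), E♭ major (IV), F major (V), G minor (vi), A diminished (vii°).
C minor (natural minor) shares 4: B♭, Cm, E♭, Gm.
G minor (natural minor) shares 7: B♭, Cm, Dm, E♭, F, Gm, Adim.
G♭ major shares 0: none.
G♯ minor (natural minor) shares 0: none.
The most common triads (7) are shared with G minor.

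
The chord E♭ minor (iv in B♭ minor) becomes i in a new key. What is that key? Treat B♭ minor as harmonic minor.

The numeral i denotes a minor triad on scale degree 1. With E♭ on degree 1, the tonic of the new key is E♭.
Degree 1 carries a minor triad in minor keys, so the destination is E♭ minor.
Check: the diatonic triads of E♭ minor (natural minor) are E♭m (i), Fdim (ii°), G♭ (III), A♭m (iv), B♭m (v), C♭ (VI), D♭ (VII) — E♭ minor is indeed i.

E♭ minor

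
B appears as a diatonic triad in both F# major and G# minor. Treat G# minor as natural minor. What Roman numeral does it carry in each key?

IV in F# major; III in G# minor

The scale of F# major is F# G# A# B C# D# E#; B is degree 4, and the triad built there (B-D#-F#) is major, so it is IV.
The scale of G# minor (natural minor) is G# A# B C# D# E F#; B is degree 3, and the triad built there (B-D#-F#) is major, so it is III.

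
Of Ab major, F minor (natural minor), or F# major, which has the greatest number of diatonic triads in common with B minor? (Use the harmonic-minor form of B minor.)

Triads of B minor (harmonic minor): Bm (i), C#dim (ii°), Daug (III+), Em (iv), F# (V), G (VI), A#dim (vii°).
Ab major shares 0: none.
F minor (natural minor) shares 0: none.
F# major shares 1: F#.
The most common triads (1) are shared with F# major.

F# major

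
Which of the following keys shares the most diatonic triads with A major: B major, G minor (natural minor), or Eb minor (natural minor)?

B major

Triads of A major: A (I), Bm (ii), C#m (iii), D (IV), E (V), F#m (vi), G#dim (vii°).
B major shares 2: C#m, E.
G minor (natural minor) shares 0: none.
Eb minor (natural minor) shares 0: none.
The most common triads (2) are shared with B major.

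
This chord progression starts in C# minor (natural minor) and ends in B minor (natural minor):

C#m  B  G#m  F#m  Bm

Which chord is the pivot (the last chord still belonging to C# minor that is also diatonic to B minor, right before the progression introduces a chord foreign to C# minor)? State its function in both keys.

Chords diatonic to C# minor: C#m, D#dim, E, F#m, G#m, A, B.
Reading the progression, the first chord not in that set is Bm, so the modulation leaves C# minor there.
The chord immediately before Bm is F#m, which is diatonic to both keys: iv in C# minor and v in B minor.

F#m — iv in C# minor, v in B minor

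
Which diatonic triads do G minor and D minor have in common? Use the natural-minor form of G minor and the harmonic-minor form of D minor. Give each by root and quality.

Gm, B♭, Dm

Triads in G minor (natural minor): Gm (i), Adim (ii°), B♭ (III), Cm (iv), Dm (v), E♭ (VI), F (VII).
Triads in D minor (harmonic minor): Dm (i), Edim (ii°), Faug (III+), Gm (iv), A (V), B♭ (VI), C♯dim (vii°).
Shared triads with their functions: Gm (i in G minor, iv in D minor); B♭ (III in G minor, VI in D minor); Dm (v in G minor, i in D minor).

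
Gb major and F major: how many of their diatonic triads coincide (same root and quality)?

0

Diatonic triads of Gb major: Gb (I), Abm (ii), Bbm (iii), Cb (IV), Db (V), Ebm (vi), Fdim (vii°).
Diatonic triads of F major: F (I), Gm (ii), Am (iii), Bb (IV), C (V), Dm (vi), Edim (vii°).
No triad has the same root and quality in both keys.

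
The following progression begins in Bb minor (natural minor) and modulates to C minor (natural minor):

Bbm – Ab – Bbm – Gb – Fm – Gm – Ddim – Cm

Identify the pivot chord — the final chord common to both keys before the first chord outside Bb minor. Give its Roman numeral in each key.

Chords diatonic to Bb minor: Bbm, Cdim, Db, Ebm, Fm, Gb, Ab.
Reading the progression, the first chord not in that set is Gm, so the modulation leaves Bb minor there.
The chord immediately before Gm is Fm, which is diatonic to both keys: v in Bb minor and iv in C minor.

Fm — v in Bb minor, iv in C minor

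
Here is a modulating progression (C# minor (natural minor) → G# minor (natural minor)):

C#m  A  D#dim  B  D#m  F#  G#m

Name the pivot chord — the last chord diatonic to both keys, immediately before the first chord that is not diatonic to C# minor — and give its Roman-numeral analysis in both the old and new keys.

B — VII in C# minor, III in G# minor

Chords diatonic to C# minor: C#m, D#dim, E, F#m, G#m, A, B.
Reading the progression, the first chord not in that set is D#m, so the modulation leaves C# minor there.
The chord immediately before D#m is B, which is diatonic to both keys: VII in C# minor and III in G# minor.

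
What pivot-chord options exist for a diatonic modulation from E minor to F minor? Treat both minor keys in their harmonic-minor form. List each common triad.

Triads in E minor (harmonic minor): Em (i), F#dim (ii°), Gaug (III+), Am (iv), B (V), C (VI), D#dim (vii°).
Triads in F minor (harmonic minor): Fm (i), Gdim (ii°), Abaug (III+), Bbm (iv), C (V), Db (VI), Edim (vii°).
Shared triads with their functions: C (VI in E minor, V in F minor).

C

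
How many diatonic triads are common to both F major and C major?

Diatonic triads of F major: F major (I), G minor (ii), A minor (iii), B♭ major (IV), C major (V), D minor (vi), E diminished (vii°).
Diatonic triads of C major: C major (I), D minor (ii), E minor (iii), F major (IV), G major (V), A minor (vi), B diminished (vii°).
Matching root and quality in both lists: F major, A minor, C major, D minor.
That gives 4 common triads.

4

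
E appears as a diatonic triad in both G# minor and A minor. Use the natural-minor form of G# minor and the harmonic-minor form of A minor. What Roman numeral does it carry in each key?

VI in G# minor; V in A minor

The scale of G# minor (natural minor) is G# A# B C# D# E F#; E is degree 6, and the triad built there (E-G#-B) is major, so it is VI.
The scale of A minor (harmonic minor) is A B C D E F G#; E is degree 5, and the triad built there (E-G#-B) is major, so it is V.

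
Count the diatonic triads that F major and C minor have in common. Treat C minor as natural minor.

Diatonic triads of F major: F (I), Gm (ii), Am (iii), Bb (IV), C (V), Dm (vi), Edim (vii°).
Diatonic triads of C minor (natural minor): Cm (i), Ddim (ii°), Eb (III), Fm (iv), Gm (v), Ab (VI), Bb (VII).
Matching root and quality in both lists: Gm, Bb.
That gives 2 common triads.

2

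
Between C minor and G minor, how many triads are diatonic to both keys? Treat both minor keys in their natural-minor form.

Diatonic triads of C minor (natural minor): C minor (i), D diminished (ii°), Eb major (III), F minor (iv), G minor (v), Ab major (VI), Bb major (VII).
Diatonic triads of G minor (natural minor): G minor (i), A diminished (ii°), Bb major (III), C minor (iv), D minor (v), Eb major (VI), F major (VII).
Matching root and quality in both lists: C minor, Eb major, G minor, Bb major.
That gives 4 common triads.

4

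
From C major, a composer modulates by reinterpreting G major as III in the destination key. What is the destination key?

The numeral III denotes a major triad on scale degree 3. With G on degree 3, the tonic of the new key is E.
Degree 3 carries a major triad in natural-minor keys, so the destination is E minor.
Check: the diatonic triads of E minor (natural minor) are Em (i), F#dim (ii°), G (III), Am (iv), Bm (v), C (VI), D (VII) — G major is indeed III.

E minor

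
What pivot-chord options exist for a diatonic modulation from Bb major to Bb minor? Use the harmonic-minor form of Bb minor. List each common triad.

Triads in Bb major: Bb (I), Cm (ii), Dm (iii), Eb (IV), F (V), Gm (vi), Adim (vii°).
Triads in Bb minor (harmonic minor): Bbm (i), Cdim (ii°), Dbaug (III+), Ebm (iv), F (V), Gb (VI), Adim (vii°).
Shared triads with their functions: F (V in Bb major, V in Bb minor); Adim (vii° in Bb major, vii° in Bb minor).

F, Adim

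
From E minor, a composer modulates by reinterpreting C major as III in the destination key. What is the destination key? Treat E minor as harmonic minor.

A minor

The numeral III denotes a major triad on scale degree 3. With C on degree 3, the tonic of the new key is A.
Degree 3 carries a major triad in natural-minor keys, so the destination is A minor.
Check: the diatonic triads of A minor (natural minor) are Am (i), Bdim (ii°), C (III), Dm (iv), Em (v), F (VI), G (VII) — C major is indeed III.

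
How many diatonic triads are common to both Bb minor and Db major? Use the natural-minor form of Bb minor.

7

Diatonic triads of Bb minor (natural minor): Bbm (i), Cdim (ii°), Db (III), Ebm (iv), Fm (v), Gb (VI), Ab (VII).
Diatonic triads of Db major: Db (I), Ebm (ii), Fm (iii), Gb (IV), Ab (V), Bbm (vi), Cdim (vii°).
Matching root and quality in both lists: Bbm, Cdim, Db, Ebm, Fm, Gb, Ab.
That gives 7 common triads.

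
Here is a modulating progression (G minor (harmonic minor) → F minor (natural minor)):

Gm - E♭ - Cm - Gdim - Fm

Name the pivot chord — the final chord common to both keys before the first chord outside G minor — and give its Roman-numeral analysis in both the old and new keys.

Cm — iv in G minor, v in F minor

Chords diatonic to G minor: Gm, Adim, B♭aug, Cm, D, E♭, F♯dim.
Reading the progression, the first chord not in that set is Gdim, so the modulation leaves G minor there.
The chord immediately before Gdim is Cm, which is diatonic to both keys: iv in G minor and v in F minor.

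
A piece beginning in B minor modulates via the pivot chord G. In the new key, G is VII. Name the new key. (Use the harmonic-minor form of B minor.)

A minor

The numeral VII denotes a major triad on scale degree 7. With G on degree 7, the tonic of the new key is A.
Degree 7 carries a major triad in natural-minor keys, so the destination is A minor.
Check: the diatonic triads of A minor (natural minor) are Am (i), Bdim (ii°), C (III), Dm (iv), Em (v), F (VI), G (VII) — G is indeed VII.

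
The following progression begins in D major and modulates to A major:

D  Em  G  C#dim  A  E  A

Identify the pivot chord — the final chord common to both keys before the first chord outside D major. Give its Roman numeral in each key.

Chords diatonic to D major: D, Em, F#m, G, A, Bm, C#dim.
Reading the progression, the first chord not in that set is E, so the modulation leaves D major there.
The chord immediately before E is A, which is diatonic to both keys: V in D major and I in A major.

A — V in D major, I in A major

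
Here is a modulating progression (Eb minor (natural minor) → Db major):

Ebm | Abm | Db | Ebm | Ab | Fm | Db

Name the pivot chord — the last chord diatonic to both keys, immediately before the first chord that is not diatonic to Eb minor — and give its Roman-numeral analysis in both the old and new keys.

Chords diatonic to Eb minor: Ebm, Fdim, Gb, Abm, Bbm, Cb, Db.
Reading the progression, the first chord not in that set is Ab, so the modulation leaves Eb minor there.
The chord immediately before Ab is Ebm, which is diatonic to both keys: i in Eb minor and ii in Db major.

Ebm — i in Eb minor, ii in Db major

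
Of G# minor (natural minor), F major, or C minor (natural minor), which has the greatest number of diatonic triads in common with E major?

Triads of E major: E major (I), F# minor (ii), G# minor (iii), A major (IV), B major (V), C# minor (vi), D# diminished (vii°).
G# minor (natural minor) shares 4: E, G#m, B, C#m.
F major shares 0: none.
C minor (natural minor) shares 0: none.
The most common triads (4) are shared with G# minor.

G# minor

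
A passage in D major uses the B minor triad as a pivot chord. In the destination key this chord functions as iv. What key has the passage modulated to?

The numeral iv denotes a minor triad on scale degree 4. With B on degree 4, the tonic of the new key is F#.
Degree 4 carries a minor triad in minor keys, so the destination is F# minor.
Check: the diatonic triads of F# minor (natural minor) are F#m (i), G#dim (ii°), A (III), Bm (iv), C#m (v), D (VI), E (VII) — B minor is indeed iv.

F# minor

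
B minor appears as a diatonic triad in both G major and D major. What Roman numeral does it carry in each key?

The scale of G major is G A B C D E F#; B is degree 3, and the triad built there (B-D-F#) is minor, so it is iii.
The scale of D major is D E F# G A B C#; B is degree 6, and the triad built there (B-D-F#) is minor, so it is vi.

iii in G major; vi in D major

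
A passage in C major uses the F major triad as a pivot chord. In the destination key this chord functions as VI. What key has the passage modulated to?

A minor

The numeral VI denotes a major triad on scale degree 6. With F on degree 6, the tonic of the new key is A.
Degree 6 carries a major triad in minor keys, so the destination is A minor.
Check: the diatonic triads of A minor (natural minor) are Am (i), Bdim (ii°), C (III), Dm (iv), Em (v), F (VI), G (VII) — F major is indeed VI.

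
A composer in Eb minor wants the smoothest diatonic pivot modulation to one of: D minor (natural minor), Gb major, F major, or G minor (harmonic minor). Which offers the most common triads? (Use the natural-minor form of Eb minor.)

Triads of Eb minor (natural minor): Ebm (i), Fdim (ii°), Gb (III), Abm (iv), Bbm (v), Cb (VI), Db (VII).
D minor (natural minor) shares 0: none.
Gb major shares 7: Ebm, Fdim, Gb, Abm, Bbm, Cb, Db.
F major shares 0: none.
G minor (harmonic minor) shares 0: none.
The most common triads (7) are shared with Gb major.

Gb major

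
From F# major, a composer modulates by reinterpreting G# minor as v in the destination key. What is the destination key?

The numeral v denotes a minor triad on scale degree 5. With G# on degree 5, the tonic of the new key is C#.
Degree 5 carries a minor triad in natural-minor keys, so the destination is C# minor.
Check: the diatonic triads of C# minor (natural minor) are C#m (i), D#dim (ii°), E (III), F#m (iv), G#m (v), A (VI), B (VII) — G# minor is indeed v.

C# minor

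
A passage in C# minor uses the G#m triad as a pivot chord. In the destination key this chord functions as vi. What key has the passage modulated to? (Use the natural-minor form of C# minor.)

The numeral vi denotes a minor triad on scale degree 6. With G# on degree 6, the tonic of the new key is B.
Degree 6 carries a minor triad in major keys, so the destination is B major.
Check: the diatonic triads of B major are B (I), C#m (ii), D#m (iii), E (IV), F# (V), G#m (vi), A#dim (vii°) — G#m is indeed vi.

B major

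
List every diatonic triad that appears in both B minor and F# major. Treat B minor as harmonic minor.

Triads in B minor (harmonic minor): B minor (i), C# diminished (ii°), D augmented (III+), E minor (iv), F# major (V), G major (VI), A# diminished (vii°).
Triads in F# major: F# major (I), G# minor (ii), A# minor (iii), B major (IV), C# major (V), D# minor (vi), E# diminished (vii°).
Shared triads with their functions: F# major (V in B minor, I in F# major).

F#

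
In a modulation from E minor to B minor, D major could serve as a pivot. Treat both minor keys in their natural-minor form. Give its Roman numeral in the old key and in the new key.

VII in E minor; III in B minor

The scale of E minor (natural minor) is E F# G A B C D; D is degree 7, and the triad built there (D-F#-A) is major, so it is VII.
The scale of B minor (natural minor) is B C# D E F# G A; D is degree 3, and the triad built there (D-F#-A) is major, so it is III.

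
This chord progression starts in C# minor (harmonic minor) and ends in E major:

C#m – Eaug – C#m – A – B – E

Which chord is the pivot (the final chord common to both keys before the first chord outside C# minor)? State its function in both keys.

A — VI in C# minor, IV in E major

Chords diatonic to C# minor: C#m, D#dim, Eaug, F#m, G#, A, B#dim.
Reading the progression, the first chord not in that set is B, so the modulation leaves C# minor there.
The chord immediately before B is A, which is diatonic to both keys: VI in C# minor and IV in E major.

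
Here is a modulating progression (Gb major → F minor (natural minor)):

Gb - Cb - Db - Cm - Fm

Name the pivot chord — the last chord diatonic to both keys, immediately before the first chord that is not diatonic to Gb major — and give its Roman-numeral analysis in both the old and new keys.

Chords diatonic to Gb major: Gb, Abm, Bbm, Cb, Db, Ebm, Fdim.
Reading the progression, the first chord not in that set is Cm, so the modulation leaves Gb major there.
The chord immediately before Cm is Db, which is diatonic to both keys: V in Gb major and VI in F minor.

Db — V in Gb major, VI in F minor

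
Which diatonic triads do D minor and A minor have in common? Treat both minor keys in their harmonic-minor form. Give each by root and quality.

Dm

Triads in D minor (harmonic minor): Dm (i), Edim (ii°), Faug (III+), Gm (iv), A (V), Bb (VI), C#dim (vii°).
Triads in A minor (harmonic minor): Am (i), Bdim (ii°), Caug (III+), Dm (iv), E (V), F (VI), G#dim (vii°).
Shared triads with their functions: Dm (i in D minor, iv in A minor).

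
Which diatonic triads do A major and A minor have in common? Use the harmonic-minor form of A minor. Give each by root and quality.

Triads in A major: A (I), Bm (ii), C♯m (iii), D (IV), E (V), F♯m (vi), G♯dim (vii°).
Triads in A minor (harmonic minor): Am (i), Bdim (ii°), Caug (III+), Dm (iv), E (V), F (VI), G♯dim (vii°).
Shared triads with their functions: E (V in A major, V in A minor); G♯dim (vii° in A major, vii° in A minor).

E, G♯dim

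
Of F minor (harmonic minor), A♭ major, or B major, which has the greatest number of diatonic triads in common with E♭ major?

Triads of E♭ major: E♭ major (I), F minor (ii), G minor (iii), A♭ major (IV), B♭ major (V), C minor (vi), D diminished (vii°).
F minor (harmonic minor) shares 1: Fm.
A♭ major shares 4: E♭, Fm, A♭, Cm.
B major shares 0: none.
The most common triads (4) are shared with A♭ major.

A♭ major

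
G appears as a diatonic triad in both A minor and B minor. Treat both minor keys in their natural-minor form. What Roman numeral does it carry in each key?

The scale of A minor (natural minor) is A B C D E F G; G is degree 7, and the triad built there (G-B-D) is major, so it is VII.
The scale of B minor (natural minor) is B C# D E F# G A; G is degree 6, and the triad built there (G-B-D) is major, so it is VI.

VII in A minor; VI in B minor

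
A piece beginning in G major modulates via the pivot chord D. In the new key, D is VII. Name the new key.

The numeral VII denotes a major triad on scale degree 7. With D on degree 7, the tonic of the new key is E.
Degree 7 carries a major triad in natural-minor keys, so the destination is E minor.
Check: the diatonic triads of E minor (natural minor) are Em (i), F♯dim (ii°), G (III), Am (iv), Bm (v), C (VI), D (VII) — D is indeed VII.

E minor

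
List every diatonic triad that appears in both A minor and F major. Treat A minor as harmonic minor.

Am, Dm, F

Triads in A minor (harmonic minor): Am (i), Bdim (ii°), Caug (III+), Dm (iv), E (V), F (VI), G#dim (vii°).
Triads in F major: F (I), Gm (ii), Am (iii), Bb (IV), C (V), Dm (vi), Edim (vii°).
Shared triads with their functions: Am (i in A minor, iii in F major); Dm (iv in A minor, vi in F major); F (VI in A minor, I in F major).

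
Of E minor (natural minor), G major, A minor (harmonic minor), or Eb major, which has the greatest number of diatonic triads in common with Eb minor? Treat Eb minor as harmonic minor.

Eb major

Triads of Eb minor (harmonic minor): Eb minor (i), F diminished (ii°), Gb augmented (III+), Ab minor (iv), Bb major (V), Cb major (VI), D diminished (vii°).
E minor (natural minor) shares 0: none.
G major shares 0: none.
A minor (harmonic minor) shares 0: none.
Eb major shares 2: Bb, Ddim.
The most common triads (2) are shared with Eb major.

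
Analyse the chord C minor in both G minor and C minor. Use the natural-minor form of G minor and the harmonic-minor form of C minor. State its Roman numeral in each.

The scale of G minor (natural minor) is G A Bb C D Eb F; C is degree 4, and the triad built there (C-Eb-G) is minor, so it is iv.
The scale of C minor (harmonic minor) is C D Eb F G Ab B; C is degree 1, and the triad built there (C-Eb-G) is minor, so it is i.

iv in G minor; i in C minor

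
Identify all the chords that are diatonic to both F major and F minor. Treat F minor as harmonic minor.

Triads in F major: F major (I), G minor (ii), A minor (iii), Bb major (IV), C major (V), D minor (vi), E diminished (vii°).
Triads in F minor (harmonic minor): F minor (i), G diminished (ii°), Ab augmented (III+), Bb minor (iv), C major (V), Db major (VI), E diminished (vii°).
Shared triads with their functions: C major (V in F major, V in F minor); E diminished (vii° in F major, vii° in F minor).

C, Edim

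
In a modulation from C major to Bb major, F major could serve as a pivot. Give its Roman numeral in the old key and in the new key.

IV in C major; V in Bb major

The scale of C major is C D E F G A B; F is degree 4, and the triad built there (F-A-C) is major, so it is IV.
The scale of Bb major is Bb C D Eb F G A; F is degree 5, and the triad built there (F-A-C) is major, so it is V.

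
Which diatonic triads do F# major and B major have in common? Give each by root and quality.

F#, G#m, B, D#m

Triads in F# major: F# major (I), G# minor (ii), A# minor (iii), B major (IV), C# major (V), D# minor (vi), E# diminished (vii°).
Triads in B major: B major (I), C# minor (ii), D# minor (iii), E major (IV), F# major (V), G# minor (vi), A# diminished (vii°).
Shared triads with their functions: F# major (I in F# major, V in B major); G# minor (ii in F# major, vi in B major); B major (IV in F# major, I in B major); D# minor (vi in F# major, iii in B major).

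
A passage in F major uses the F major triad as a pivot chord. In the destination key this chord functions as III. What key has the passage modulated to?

The numeral III denotes a major triad on scale degree 3. With F on degree 3, the tonic of the new key is D.
Degree 3 carries a major triad in natural-minor keys, so the destination is D minor.
Check: the diatonic triads of D minor (natural minor) are Dm (i), Edim (ii°), F (III), Gm (iv), Am (v), Bb (VI), C (VII) — F major is indeed III.

D minor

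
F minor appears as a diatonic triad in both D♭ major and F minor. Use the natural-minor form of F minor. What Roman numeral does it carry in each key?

The scale of D♭ major is D♭ E♭ F G♭ A♭ B♭ C; F is degree 3, and the triad built there (F-A♭-C) is minor, so it is iii.
The scale of F minor (natural minor) is F G A♭ B♭ C D♭ E♭; F is degree 1, and the triad built there (F-A♭-C) is minor, so it is i.

iii in D♭ major; i in F minor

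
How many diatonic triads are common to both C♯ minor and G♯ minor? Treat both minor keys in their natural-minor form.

Diatonic triads of C♯ minor (natural minor): C♯m (i), D♯dim (ii°), E (III), F♯m (iv), G♯m (v), A (VI), B (VII).
Diatonic triads of G♯ minor (natural minor): G♯m (i), A♯dim (ii°), B (III), C♯m (iv), D♯m (v), E (VI), F♯ (VII).
Matching root and quality in both lists: C♯m, E, G♯m, B.
That gives 4 common triads.

4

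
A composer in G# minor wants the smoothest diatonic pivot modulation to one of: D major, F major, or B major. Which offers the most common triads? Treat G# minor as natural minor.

Triads of G# minor (natural minor): G#m (i), A#dim (ii°), B (III), C#m (iv), D#m (v), E (VI), F# (VII).
D major shares 0: none.
F major shares 0: none.
B major shares 7: G#m, A#dim, B, C#m, D#m, E, F#.
The most common triads (7) are shared with B major.

B major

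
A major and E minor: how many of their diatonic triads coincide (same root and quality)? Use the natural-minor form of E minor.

2

Diatonic triads of A major: A major (I), B minor (ii), C♯ minor (iii), D major (IV), E major (V), F♯ minor (vi), G♯ diminished (vii°).
Diatonic triads of E minor (natural minor): E minor (i), F♯ diminished (ii°), G major (III), A minor (iv), B minor (v), C major (VI), D major (VII).
Matching root and quality in both lists: B minor, D major.
That gives 2 common triads.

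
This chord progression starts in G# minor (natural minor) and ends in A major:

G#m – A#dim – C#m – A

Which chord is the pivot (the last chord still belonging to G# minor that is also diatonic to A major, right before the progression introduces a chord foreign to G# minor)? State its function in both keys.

Chords diatonic to G# minor: G#m, A#dim, B, C#m, D#m, E, F#.
Reading the progression, the first chord not in that set is A, so the modulation leaves G# minor there.
The chord immediately before A is C#m, which is diatonic to both keys: iv in G# minor and iii in A major.

C#m — iv in G# minor, iii in A major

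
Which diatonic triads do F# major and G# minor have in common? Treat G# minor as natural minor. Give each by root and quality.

Triads in F# major: F# (I), G#m (ii), A#m (iii), B (IV), C# (V), D#m (vi), E#dim (vii°).
Triads in G# minor (natural minor): G#m (i), A#dim (ii°), B (III), C#m (iv), D#m (v), E (VI), F# (VII).
Shared triads with their functions: F# (I in F# major, VII in G# minor); G#m (ii in F# major, i in G# minor); B (IV in F# major, III in G# minor); D#m (vi in F# major, v in G# minor).

F#, G#m, B, D#m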